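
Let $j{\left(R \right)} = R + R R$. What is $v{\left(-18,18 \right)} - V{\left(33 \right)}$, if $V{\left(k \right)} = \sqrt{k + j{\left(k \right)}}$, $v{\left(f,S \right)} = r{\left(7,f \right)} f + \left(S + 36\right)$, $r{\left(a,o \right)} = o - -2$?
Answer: $342 - \sqrt{1155} \approx 308.01$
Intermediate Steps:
$r{\left(a,o \right)} = 2 + o$ ($r{\left(a,o \right)} = o + 2 = 2 + o$)
$j{\left(R \right)} = R + R^{2}$
$v{\left(f,S \right)} = 36 + S + f \left(2 + f\right)$ ($v{\left(f,S \right)} = \left(2 + f\right) f + \left(S + 36\right) = f \left(2 + f\right) + \left(36 + S\right) = 36 + S + f \left(2 + f\right)$)
$V{\left(k \right)} = \sqrt{k + k \left(1 + k\right)}$
$v{\left(-18,18 \right)} - V{\left(33 \right)} = \left(36 + 18 - 18 \left(2 - 18\right)\right) - \sqrt{33 \left(2 + 33\right)} = \left(36 + 18 - -288\right) - \sqrt{33 \cdot 35} = \left(36 + 18 + 288\right) - \sqrt{1155} = 342 - \sqrt{1155}$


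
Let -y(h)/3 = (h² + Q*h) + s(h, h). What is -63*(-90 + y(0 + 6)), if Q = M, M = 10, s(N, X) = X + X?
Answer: 26082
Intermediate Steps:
s(N, X) = 2*X
Q = 10
y(h) = -36*h - 3*h² (y(h) = -3*((h² + 10*h) + 2*h) = -3*(h² + 12*h) = -36*h - 3*h²)
-63*(-90 + y(0 + 6)) = -63*(-90 + 3*(0 + 6)*(-12 - (0 + 6))) = -63*(-90 + 3*6*(-12 - 1*6)) = -63*(-90 + 3*6*(-12 - 6)) = -63*(-90 + 3*6*(-18)) = -63*(-90 - 324) = -63*(-414) = 26082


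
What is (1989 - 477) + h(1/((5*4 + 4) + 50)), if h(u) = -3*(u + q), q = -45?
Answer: 121875/74 ≈ 1647.0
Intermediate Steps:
h(u) = 135 - 3*u (h(u) = -3*(u - 45) = -3*(-45 + u) = 135 - 3*u)
(1989 - 477) + h(1/((5*4 + 4) + 50)) = (1989 - 477) + (135 - 3/((5*4 + 4) + 50)) = 1512 + (135 - 3/((20 + 4) + 50)) = 1512 + (135 - 3/(24 + 50)) = 1512 + (135 - 3/74) = 1512 + 9987/74 = 121875/74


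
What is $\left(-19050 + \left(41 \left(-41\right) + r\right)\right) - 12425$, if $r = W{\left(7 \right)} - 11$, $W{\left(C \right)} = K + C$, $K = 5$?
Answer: $-33155$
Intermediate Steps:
$W{\left(C \right)} = 5 + C$
$r = 1$ ($r = \left(5 + 7\right) - 11 = 12 - 11 = 1$)
$\left(-19050 + \left(41 \left(-41\right) + r\right)\right) - 12425 = \left(-19050 + \left(41 \left(-41\right) + 1\right)\right) - 12425 = \left(-19050 + \left(-1681 + 1\right)\right) - 12425 = \left(-19050 - 1680\right) - 12425 = -20730 - 12425 = -33155$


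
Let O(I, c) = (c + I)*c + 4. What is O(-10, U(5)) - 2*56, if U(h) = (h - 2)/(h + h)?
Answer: -11091/100 ≈ -110.91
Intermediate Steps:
U(h) = (-2 + h)/(2*h) (U(h) = (-2 + h)/((2*h)) = (-2 + h)*(1/(2*h)) = (-2 + h)/(2*h))
O(I, c) = 4 + c*(I + c) (O(I, c) = (I + c)*c + 4 = c*(I + c) + 4 = 4 + c*(I + c))
O(-10, U(5)) - 2*56 = (4 + ((½)*(-2 + 5)/5)² - 5*(-2 + 5)/5) - 2*56 = (4 + ((½)*(⅕)*3)² - 5*3/5) - 112 = (4 + (3/10)² - 10*3/10) - 112 = (4 + 9/100 - 3) - 112 = 109/100 - 112 = -11091/100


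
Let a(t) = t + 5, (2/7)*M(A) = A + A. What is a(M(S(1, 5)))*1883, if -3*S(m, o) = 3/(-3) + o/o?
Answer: 9415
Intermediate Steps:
S(m, o) = 0 (S(m, o) = -(3/(-3) + o/o)/3 = -(3*(-⅓) + 1)/3 = -(-1 + 1)/3 = -⅓*0 = 0)
M(A) = 7*A (M(A) = 7*(A + A)/2 = 7*(2*A)/2 = 7*A)
a(t) = 5 + t
a(M(S(1, 5)))*1883 = (5 + 7*0)*1883 = (5 + 0)*1883 = 5*1883 = 9415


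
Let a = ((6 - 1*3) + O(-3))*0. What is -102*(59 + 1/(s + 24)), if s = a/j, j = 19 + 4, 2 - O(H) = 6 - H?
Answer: -24089/4 ≈ -6022.3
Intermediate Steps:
O(H) = -4 + H (O(H) = 2 - (6 - H) = 2 + (-6 + H) = -4 + H)
j = 23
a = 0 (a = ((6 - 1*3) + (-4 - 3))*0 = ((6 - 3) - 7)*0 = (3 - 7)*0 = -4*0 = 0)
s = 0 (s = 0/23 = 0*(1/23) = 0)
-102*(59 + 1/(s + 24)) = -102*(59 + 1/(0 + 24)) = -102*(59 + 1/24) = -102*1417/24 = -24089/4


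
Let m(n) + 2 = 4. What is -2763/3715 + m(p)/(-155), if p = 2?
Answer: -87139/115165 ≈ -0.75665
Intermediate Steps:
m(n) = 2 (m(n) = -2 + 4 = 2)
-2763/3715 + m(p)/(-155) = -2763/3715 + 2/(-155) = -2763*1/3715 + 2*(-1/155) = -2763/3715 - 2/155 = -87139/115165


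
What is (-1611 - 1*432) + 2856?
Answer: 813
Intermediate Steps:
(-1611 - 1*432) + 2856 = (-1611 - 432) + 2856 = -2043 + 2856 = 813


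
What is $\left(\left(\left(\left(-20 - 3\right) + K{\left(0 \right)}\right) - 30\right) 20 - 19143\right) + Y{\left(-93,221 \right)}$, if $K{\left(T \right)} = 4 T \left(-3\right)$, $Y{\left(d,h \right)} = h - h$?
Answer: $-20203$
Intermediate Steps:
$Y{\left(d,h \right)} = 0$
$K{\left(T \right)} = - 12 T$
$\left(\left(\left(\left(-20 - 3\right) + K{\left(0 \right)}\right) - 30\right) 20 - 19143\right) + Y{\left(-93,221 \right)} = \left(\left(\left(\left(-20 - 3\right) - 0\right) - 30\right) 20 - 19143\right) + 0 = \left(\left(\left(-23 + 0\right) - 30\right) 20 - 19143\right) + 0 = \left(\left(-23 - 30\right) 20 - 19143\right) + 0 = \left(\left(-53\right) 20 - 19143\right) + 0 = \left(-1060 - 19143\right) + 0 = -20203 + 0 = -20203$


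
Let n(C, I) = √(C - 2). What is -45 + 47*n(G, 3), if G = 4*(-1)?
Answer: -45 + 47*I*√6 ≈ -45.0 + 115.13*I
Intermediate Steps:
G = -4
n(C, I) = √(-2 + C)
-45 + 47*n(G, 3) = -45 + 47*√(-2 - 4) = -45 + 47*√(-6) = -45 + 47*(I*√6) = -45 + 47*I*√6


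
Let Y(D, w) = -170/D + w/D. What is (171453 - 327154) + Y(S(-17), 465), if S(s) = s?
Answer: -2647212/17 ≈ -1.5572e+5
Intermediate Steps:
(171453 - 327154) + Y(S(-17), 465) = (171453 - 327154) + (-170 + 465)/(-17) = -155701 - 1/17*295 = -155701 - 295/17 = -2647212/17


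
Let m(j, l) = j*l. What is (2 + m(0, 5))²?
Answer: 4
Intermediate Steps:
(2 + m(0, 5))² = (2 + 0*5)² = (2 + 0)² = 2² = 4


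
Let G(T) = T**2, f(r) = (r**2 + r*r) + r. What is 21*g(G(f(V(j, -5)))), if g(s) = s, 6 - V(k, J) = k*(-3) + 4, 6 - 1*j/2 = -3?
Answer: 840915264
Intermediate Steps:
j = 18 (j = 12 - 2*(-3) = 12 + 6 = 18)
V(k, J) = 2 + 3*k (V(k, J) = 6 - (k*(-3) + 4) = 6 - (-3*k + 4) = 6 - (4 - 3*k) = 6 + (-4 + 3*k) = 2 + 3*k)
f(r) = r + 2*r**2 (f(r) = (r**2 + r**2) + r = 2*r**2 + r = r + 2*r**2)
21*g(G(f(V(j, -5)))) = 21*((2 + 3*18)*(1 + 2*(2 + 3*18)))**2 = 21*((2 + 54)*(1 + 2*(2 + 54)))**2 = 21*(56*(1 + 2*56))**2 = 21*(56*(1 + 112))**2 = 21*(56*113)**2 = 21*6328**2 = 21*40043584 = 840915264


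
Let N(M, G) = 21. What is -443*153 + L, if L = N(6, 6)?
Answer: -67758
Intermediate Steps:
L = 21
-443*153 + L = -443*153 + 21 = -67779 + 21 = -67758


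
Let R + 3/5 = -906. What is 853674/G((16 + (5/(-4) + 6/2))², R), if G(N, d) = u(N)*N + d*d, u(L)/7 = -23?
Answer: 341469600/308479399 ≈ 1.1069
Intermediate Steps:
R = -4533/5 (R = -⅗ - 906 = -4533/5 ≈ -906.60)
u(L) = -161 (u(L) = 7*(-23) = -161)
G(N, d) = d² - 161*N (G(N, d) = -161*N + d*d = -161*N + d² = d² - 161*N)
853674/G((16 + (5/(-4) + 6/2))², R) = 853674/((-4533/5)² - 161*(16 + (5/(-4) + 6/2))²) = 853674/(20548089/25 - 161*(16 + (5*(-¼) + 6*(½)))²) = 853674/(20548089/25 - 161*(16 + (-5/4 + 3))²) = 853674/(20548089/25 - 161*(16 + 7/4)²) = 853674/(20548089/25 - 161*(71/4)²) = 853674/(20548089/25 - 161*5041/16) = 853674/(20548089/25 - 811601/16) = 853674/(308479399/400) = 853674*(400/308479399) = 341469600/308479399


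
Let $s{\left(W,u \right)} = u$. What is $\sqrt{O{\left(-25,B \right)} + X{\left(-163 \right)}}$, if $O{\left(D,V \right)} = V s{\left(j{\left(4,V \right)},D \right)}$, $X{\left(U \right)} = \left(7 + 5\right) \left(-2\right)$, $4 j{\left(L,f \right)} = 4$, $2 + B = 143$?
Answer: $13 i \sqrt{21} \approx 59.573 i$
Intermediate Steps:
$B = 141$ ($B = -2 + 143 = 141$)
$j{\left(L,f \right)} = 1$ ($j{\left(L,f \right)} = \frac{1}{4} \cdot 4 = 1$)
$X{\left(U \right)} = -24$ ($X{\left(U \right)} = 12 \left(-2\right) = -24$)
$O{\left(D,V \right)} = D V$ ($O{\left(D,V \right)} = V D = D V$)
$\sqrt{O{\left(-25,B \right)} + X{\left(-163 \right)}} = \sqrt{\left(-25\right) 141 - 24} = \sqrt{-3525 - 24} = \sqrt{-3549} = 13 i \sqrt{21}$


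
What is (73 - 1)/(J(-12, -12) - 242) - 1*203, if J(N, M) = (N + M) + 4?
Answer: -26629/131 ≈ -203.27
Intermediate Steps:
J(N, M) = 4 + M + N (J(N, M) = (M + N) + 4 = 4 + M + N)
(73 - 1)/(J(-12, -12) - 242) - 1*203 = (73 - 1)/((4 - 12 - 12) - 242) - 1*203 = 72/(-20 - 242) - 203 = 72/(-262) - 203 = 72*(-1/262) - 203 = -36/131 - 203 = -26629/131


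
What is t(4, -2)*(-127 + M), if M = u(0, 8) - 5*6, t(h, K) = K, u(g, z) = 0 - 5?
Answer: 324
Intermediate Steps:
u(g, z) = -5
M = -35 (M = -5 - 5*6 = -5 - 30 = -35)
t(4, -2)*(-127 + M) = -2*(-127 - 35) = -2*(-162) = 324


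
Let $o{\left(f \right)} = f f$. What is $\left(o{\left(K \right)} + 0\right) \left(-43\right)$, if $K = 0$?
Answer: $0$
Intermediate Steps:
$o{\left(f \right)} = f^{2}$
$\left(o{\left(K \right)} + 0\right) \left(-43\right) = \left(0^{2} + 0\right) \left(-43\right) = \left(0 + 0\right) \left(-43\right) = 0 \left(-43\right) = 0$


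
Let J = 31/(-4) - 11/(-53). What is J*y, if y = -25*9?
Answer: 359775/212 ≈ 1697.1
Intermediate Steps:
y = -225
J = -1599/212 (J = 31*(-1/4) - 11*(-1/53) = -31/4 + 11/53 = -1599/212 ≈ -7.5424)
J*y = -1599/212*(-225) = 359775/212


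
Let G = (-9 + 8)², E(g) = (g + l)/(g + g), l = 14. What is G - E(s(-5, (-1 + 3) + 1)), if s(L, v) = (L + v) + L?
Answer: 3/2 ≈ 1.5000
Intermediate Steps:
s(L, v) = v + 2*L
E(g) = (14 + g)/(2*g) (E(g) = (g + 14)/(g + g) = (14 + g)/((2*g)) = (14 + g)*(1/(2*g)) = (14 + g)/(2*g))
G = 1 (G = (-1)² = 1)
G - E(s(-5, (-1 + 3) + 1)) = 1 - (14 + (((-1 + 3) + 1) + 2*(-5)))/(2*(((-1 + 3) + 1) + 2*(-5))) = 1 - (14 + ((2 + 1) - 10))/(2*((2 + 1) - 10)) = 1 - (14 + (3 - 10))/(2*(3 - 10)) = 1 - (14 - 7)/(2*(-7)) = 1 - (-1)*7/(2*7) = 1 - 1*(-½) = 1 + ½ = 3/2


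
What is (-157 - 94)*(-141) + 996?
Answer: 36387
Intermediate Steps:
(-157 - 94)*(-141) + 996 = -251*(-141) + 996 = 35391 + 996 = 36387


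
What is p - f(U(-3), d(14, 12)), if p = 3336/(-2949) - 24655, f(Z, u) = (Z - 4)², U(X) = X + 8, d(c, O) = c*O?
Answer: -24237960/983 ≈ -24657.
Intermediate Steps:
d(c, O) = O*c
U(X) = 8 + X
f(Z, u) = (-4 + Z)²
p = -24236977/983 (p = 3336*(-1/2949) - 24655 = -1112/983 - 24655 = -24236977/983 ≈ -24656.)
p - f(U(-3), d(14, 12)) = -24236977/983 - (-4 + (8 - 3))² = -24236977/983 - (-4 + 5)² = -24236977/983 - 1*1² = -24236977/983 - 1*1 = -24236977/983 - 1 = -24237960/983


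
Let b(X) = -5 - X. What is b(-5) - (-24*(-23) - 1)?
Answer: -551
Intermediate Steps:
b(-5) - (-24*(-23) - 1) = (-5 - 1*(-5)) - (-24*(-23) - 1) = (-5 + 5) - (552 - 1) = 0 - 1*551 = 0 - 551 = -551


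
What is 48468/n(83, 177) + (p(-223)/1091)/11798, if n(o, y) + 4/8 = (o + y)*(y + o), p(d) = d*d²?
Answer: -251575206385/1740229881982 ≈ -0.14456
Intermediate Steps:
p(d) = d³
n(o, y) = -½ + (o + y)² (n(o, y) = -½ + (o + y)*(y + o) = -½ + (o + y)*(o + y) = -½ + (o + y)²)
48468/n(83, 177) + (p(-223)/1091)/11798 = 48468/(-½ + (83 + 177)²) + ((-223)³/1091)/11798 = 48468/(-½ + 260²) - 11089567*1/1091*(1/11798) = 48468/(-½ + 67600) - 11089567/1091*1/11798 = 48468/(135199/2) - 11089567/12871618 = 48468*(2/135199) - 11089567/12871618 = 96936/135199 - 11089567/12871618 = -251575206385/1740229881982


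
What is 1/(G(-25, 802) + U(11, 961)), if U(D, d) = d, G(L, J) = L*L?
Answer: 1/1586 ≈ 0.00063052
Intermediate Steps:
G(L, J) = L²
1/(G(-25, 802) + U(11, 961)) = 1/((-25)² + 961) = 1/(625 + 961) = 1/1586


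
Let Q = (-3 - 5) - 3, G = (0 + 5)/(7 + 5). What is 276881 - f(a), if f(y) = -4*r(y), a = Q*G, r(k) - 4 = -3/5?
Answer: 1384473/5 ≈ 2.7689e+5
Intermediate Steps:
G = 5/12 ≈ 0.41667
r(k) = 17/5 (r(k) = 4 - 3/5 = 17/5)
Q = -11 (Q = -8 - 3 = -11)
a = -55/12 (a = -11*5/12 = -55/12 ≈ -4.5833)
f(y) = -68/5 (f(y) = -4*17/5 = -68/5)
276881 - f(a) = 276881 - 1*(-68/5) = 276881 + 68/5 = 1384473/5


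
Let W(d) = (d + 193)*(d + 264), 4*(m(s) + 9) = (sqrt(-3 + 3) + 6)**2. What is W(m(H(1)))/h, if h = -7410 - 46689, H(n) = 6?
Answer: -16984/18033 ≈ -0.94183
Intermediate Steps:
m(s) = 0 (m(s) = -9 + (sqrt(-3 + 3) + 6)**2/4 = -9 + (sqrt(0) + 6)**2/4 = -9 + (0 + 6)**2/4 = -9 + (1/4)*6**2 = -9 + (1/4)*36 = -9 + 9 = 0)
W(d) = (193 + d)*(264 + d)
h = -54099
W(m(H(1)))/h = (50952 + 0**2 + 457*0)/(-54099) = (50952 + 0 + 0)*(-1/54099) = 50952*(-1/54099) = -16984/18033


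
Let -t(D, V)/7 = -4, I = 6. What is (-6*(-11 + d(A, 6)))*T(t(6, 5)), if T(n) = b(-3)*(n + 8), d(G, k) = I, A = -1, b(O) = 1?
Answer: 1080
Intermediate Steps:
t(D, V) = 28 (t(D, V) = -7*(-4) = 28)
d(G, k) = 6
T(n) = 8 + n (T(n) = 1*(n + 8) = 1*(8 + n) = 8 + n)
(-6*(-11 + d(A, 6)))*T(t(6, 5)) = (-6*(-11 + 6))*(8 + 28) = -6*(-5)*36 = 30*36 = 1080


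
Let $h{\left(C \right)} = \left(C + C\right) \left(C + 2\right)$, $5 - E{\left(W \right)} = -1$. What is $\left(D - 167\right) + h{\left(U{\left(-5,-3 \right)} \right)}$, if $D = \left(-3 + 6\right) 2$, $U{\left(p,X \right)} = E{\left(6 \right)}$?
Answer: $-65$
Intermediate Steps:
$E{\left(W \right)} = 6$ ($E{\left(W \right)} = 5 - -1 = 5 + 1 = 6$)
$U{\left(p,X \right)} = 6$
$h{\left(C \right)} = 2 C \left(2 + C\right)$
$D = 6$ ($D = 3 \cdot 2 = 6$)
$\left(D - 167\right) + h{\left(U{\left(-5,-3 \right)} \right)} = \left(6 - 167\right) + 2 \cdot 6 \left(2 + 6\right) = \left(6 - 167\right) + 2 \cdot 6 \cdot 8 = -161 + 96 = -65$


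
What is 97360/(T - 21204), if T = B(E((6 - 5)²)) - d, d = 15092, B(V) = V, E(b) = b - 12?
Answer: -97360/36307 ≈ -2.6816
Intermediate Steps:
E(b) = -12 + b
T = -15103 (T = (-12 + (6 - 5)²) - 1*15092 = (-12 + 1²) - 15092 = (-12 + 1) - 15092 = -11 - 15092 = -15103)
97360/(T - 21204) = 97360/(-15103 - 21204) = 97360/(-36307) = 97360*(-1/36307) = -97360/36307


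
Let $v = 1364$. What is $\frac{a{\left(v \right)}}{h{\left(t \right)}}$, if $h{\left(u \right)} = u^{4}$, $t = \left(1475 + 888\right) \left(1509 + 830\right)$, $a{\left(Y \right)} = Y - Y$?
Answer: $0$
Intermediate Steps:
$a{\left(Y \right)} = 0$
$t = 5527057$ ($t = 2363 \cdot 2339 = 5527057$)
$\frac{a{\left(v \right)}}{h{\left(t \right)}} = \frac{0}{5527057^{4}} = \frac{0}{933202242556928247383400001} = 0 \cdot \frac{1}{933202242556928247383400001} = 0$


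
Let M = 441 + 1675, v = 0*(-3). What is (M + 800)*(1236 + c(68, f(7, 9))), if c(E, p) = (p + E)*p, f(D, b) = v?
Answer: 3604176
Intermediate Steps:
v = 0
f(D, b) = 0
c(E, p) = p*(E + p) (c(E, p) = (E + p)*p = p*(E + p))
M = 2116
(M + 800)*(1236 + c(68, f(7, 9))) = (2116 + 800)*(1236 + 0*(68 + 0)) = 2916*(1236 + 0*68) = 2916*(1236 + 0) = 2916*1236 = 3604176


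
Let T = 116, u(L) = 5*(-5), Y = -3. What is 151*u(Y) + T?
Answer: -3659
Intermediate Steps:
u(L) = -25
151*u(Y) + T = 151*(-25) + 116 = -3775 + 116 = -3659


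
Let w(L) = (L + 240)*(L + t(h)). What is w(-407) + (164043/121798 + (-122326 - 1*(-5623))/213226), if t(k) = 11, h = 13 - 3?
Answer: 429375473263665/6492625087 ≈ 66133.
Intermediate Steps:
h = 10
w(L) = (11 + L)*(240 + L) (w(L) = (L + 240)*(L + 11) = (240 + L)*(11 + L) = (11 + L)*(240 + L))
w(-407) + (164043/121798 + (-122326 - 1*(-5623))/213226) = (2640 + (-407)**2 + 251*(-407)) + (164043/121798 + (-122326 - 1*(-5623))/213226) = (2640 + 165649 - 102157) + (164043*(1/121798) + (-122326 + 5623)*(1/213226)) = 66132 + (164043/121798 - 116703*1/213226) = 66132 + (164043/121798 - 116703/213226) = 66132 + 5191010181/6492625087 = 429375473263665/6492625087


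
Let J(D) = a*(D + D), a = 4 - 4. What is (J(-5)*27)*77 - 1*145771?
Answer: -145771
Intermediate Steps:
a = 0
J(D) = 0 (J(D) = 0*(D + D) = 0*(2*D) = 0)
(J(-5)*27)*77 - 1*145771 = (0*27)*77 - 1*145771 = 0*77 - 145771 = 0 - 145771 = -145771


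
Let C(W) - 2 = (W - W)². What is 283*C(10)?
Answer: 566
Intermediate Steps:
C(W) = 2 (C(W) = 2 + (W - W)² = 2 + 0² = 2 + 0 = 2)
283*C(10) = 283*2 = 566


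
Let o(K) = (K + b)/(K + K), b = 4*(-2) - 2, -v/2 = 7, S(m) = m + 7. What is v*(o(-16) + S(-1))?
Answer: -763/8 ≈ -95.375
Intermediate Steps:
S(m) = 7 + m
v = -14 (v = -2*7 = -14)
b = -10 (b = -8 - 2 = -10)
o(K) = (-10 + K)/(2*K) (o(K) = (K - 10)/(K + K) = (-10 + K)/((2*K)) = (-10 + K)*(1/(2*K)) = (-10 + K)/(2*K))
v*(o(-16) + S(-1)) = -14*((½)*(-10 - 16)/(-16) + (7 - 1)) = -14*((½)*(-1/16)*(-26) + 6) = -14*(13/16 + 6) = -14*109/16 = -763/8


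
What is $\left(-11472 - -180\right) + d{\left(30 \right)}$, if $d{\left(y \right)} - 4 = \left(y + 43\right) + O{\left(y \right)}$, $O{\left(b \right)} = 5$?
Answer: $-11210$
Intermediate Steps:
$d{\left(y \right)} = 52 + y$ ($d{\left(y \right)} = 4 + \left(\left(y + 43\right) + 5\right) = 4 + \left(\left(43 + y\right) + 5\right) = 4 + \left(48 + y\right) = 52 + y$)
$\left(-11472 - -180\right) + d{\left(30 \right)} = \left(-11472 - -180\right) + \left(52 + 30\right) = \left(-11472 + 180\right) + 82 = -11292 + 82 = -11210$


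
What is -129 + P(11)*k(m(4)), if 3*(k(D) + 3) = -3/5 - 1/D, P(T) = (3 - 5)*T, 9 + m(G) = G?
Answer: -901/15 ≈ -60.067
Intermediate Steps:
m(G) = -9 + G
P(T) = -2*T
k(D) = -16/5 - 1/(3*D) (k(D) = -3 + (-3/5 - 1/D)/3 = -3 + (-3*⅕ - 1/D)/3 = -3 + (-⅗ - 1/D)/3 = -3 + (-⅕ - 1/(3*D)) = -16/5 - 1/(3*D))
-129 + P(11)*k(m(4)) = -129 + (-2*11)*((-5 - 48*(-9 + 4))/(15*(-9 + 4))) = -129 - 22*(-5 - 48*(-5))/(15*(-5)) = -129 - 22*(-1)*(-5 + 240)/(15*5) = -129 - 22*(-1)*235/(15*5) = -129 - 22*(-47/15) = -129 + 1034/15 = -901/15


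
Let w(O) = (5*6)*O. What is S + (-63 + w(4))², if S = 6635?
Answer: 9884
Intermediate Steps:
w(O) = 30*O
S + (-63 + w(4))² = 6635 + (-63 + 30*4)² = 6635 + (-63 + 120)² = 6635 + 57² = 6635 + 3249 = 9884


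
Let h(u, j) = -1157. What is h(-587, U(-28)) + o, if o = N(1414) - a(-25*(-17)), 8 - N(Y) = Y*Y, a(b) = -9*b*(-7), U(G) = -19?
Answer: -2027320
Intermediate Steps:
a(b) = 63*b
N(Y) = 8 - Y² (N(Y) = 8 - Y*Y = 8 - Y²)
o = -2026163 (o = (8 - 1*1414²) - 63*(-25*(-17)) = (8 - 1*1999396) - 63*425 = (8 - 1999396) - 1*26775 = -1999388 - 26775 = -2026163)
h(-587, U(-28)) + o = -1157 - 2026163 = -2027320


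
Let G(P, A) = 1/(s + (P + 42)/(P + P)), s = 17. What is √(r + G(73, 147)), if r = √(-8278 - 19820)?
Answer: √(7738 + 412923*I*√3122)/371 ≈ 9.1564 + 9.1534*I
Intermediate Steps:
r = 3*I*√3122 (r = √(-28098) = 3*I*√3122 ≈ 167.62*I)
G(P, A) = 1/(17 + (42 + P)/(2*P)) (G(P, A) = 1/(17 + (P + 42)/(P + P)) = 1/(17 + (42 + P)/((2*P))) = 1/(17 + (42 + P)*(1/(2*P))) = 1/(17 + (42 + P)/(2*P)))
√(r + G(73, 147)) = √(3*I*√3122 + (2/7)*73/(6 + 5*73)) = √(3*I*√3122 + (2/7)*73/(6 + 365)) = √(3*I*√3122 + (2/7)*73/371) = √(3*I*√3122 + (2/7)*73*(1/371)) = √(3*I*√3122 + 146/2597) = √(146/2597 + 3*I*√3122)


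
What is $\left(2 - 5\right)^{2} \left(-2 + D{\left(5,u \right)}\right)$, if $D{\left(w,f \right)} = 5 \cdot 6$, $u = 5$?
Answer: $252$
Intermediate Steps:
$D{\left(w,f \right)} = 30$
$\left(2 - 5\right)^{2} \left(-2 + D{\left(5,u \right)}\right) = \left(2 - 5\right)^{2} \left(-2 + 30\right) = \left(-3\right)^{2} \cdot 28 = 9 \cdot 28 = 252$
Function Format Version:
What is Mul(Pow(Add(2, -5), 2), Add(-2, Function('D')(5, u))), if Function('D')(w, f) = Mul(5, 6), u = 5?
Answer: 252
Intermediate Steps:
Function('D')(w, f) = 30
Mul(Pow(Add(2, -5), 2), Add(-2, Function('D')(5, u))) = Mul(Pow(Add(2, -5), 2), Add(-2, 30)) = Mul(Pow(-3, 2), 28) = Mul(9, 28) = 252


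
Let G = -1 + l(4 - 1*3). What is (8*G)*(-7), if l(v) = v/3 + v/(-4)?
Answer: 154/3 ≈ 51.333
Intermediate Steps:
l(v) = v/12 (l(v) = v*(⅓) + v*(-¼) = v/3 - v/4 = v/12)
G = -11/12 (G = -1 + (4 - 1*3)/12 = -1 + (4 - 3)/12 = -1 + (1/12)*1 = -1 + 1/12 = -11/12 ≈ -0.91667)
(8*G)*(-7) = (8*(-11/12))*(-7) = -22/3*(-7) = 154/3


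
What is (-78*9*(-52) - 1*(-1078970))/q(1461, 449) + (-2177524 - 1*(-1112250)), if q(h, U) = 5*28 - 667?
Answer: -562514872/527 ≈ -1.0674e+6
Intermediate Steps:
q(h, U) = -527 (q(h, U) = 140 - 667 = -527)
(-78*9*(-52) - 1*(-1078970))/q(1461, 449) + (-2177524 - 1*(-1112250)) = (-78*9*(-52) - 1*(-1078970))/(-527) + (-2177524 - 1*(-1112250)) = (-702*(-52) + 1078970)*(-1/527) + (-2177524 + 1112250) = (36504 + 1078970)*(-1/527) - 1065274 = 1115474*(-1/527) - 1065274 = -1115474/527 - 1065274 = -562514872/527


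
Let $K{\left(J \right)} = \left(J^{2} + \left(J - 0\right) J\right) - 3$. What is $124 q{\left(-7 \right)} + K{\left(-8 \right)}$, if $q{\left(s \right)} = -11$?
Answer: $-1239$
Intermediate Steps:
$K{\left(J \right)} = -3 + 2 J^{2}$ ($K{\left(J \right)} = \left(J^{2} + \left(J + 0\right) J\right) - 3 = \left(J^{2} + J J\right) - 3 = \left(J^{2} + J^{2}\right) - 3 = 2 J^{2} - 3 = -3 + 2 J^{2}$)
$124 q{\left(-7 \right)} + K{\left(-8 \right)} = 124 \left(-11\right) - \left(3 - 2 \left(-8\right)^{2}\right) = -1364 + \left(-3 + 2 \cdot 64\right) = -1364 + \left(-3 + 128\right) = -1364 + 125 = -1239$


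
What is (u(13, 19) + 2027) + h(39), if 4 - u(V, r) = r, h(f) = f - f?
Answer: 2012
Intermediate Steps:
h(f) = 0
u(V, r) = 4 - r
(u(13, 19) + 2027) + h(39) = ((4 - 1*19) + 2027) + 0 = ((4 - 19) + 2027) + 0 = (-15 + 2027) + 0 = 2012 + 0 = 2012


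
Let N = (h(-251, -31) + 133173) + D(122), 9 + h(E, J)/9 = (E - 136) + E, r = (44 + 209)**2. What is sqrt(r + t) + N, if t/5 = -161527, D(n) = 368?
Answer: 127718 + I*sqrt(743626) ≈ 1.2772e+5 + 862.34*I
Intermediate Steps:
t = -807635 (t = 5*(-161527) = -807635)
r = 64009 (r = 253**2 = 64009)
h(E, J) = -1305 + 18*E (h(E, J) = -81 + 9*((E - 136) + E) = -81 + 9*((-136 + E) + E) = -81 + 9*(-136 + 2*E) = -81 + (-1224 + 18*E) = -1305 + 18*E)
N = 127718 (N = ((-1305 + 18*(-251)) + 133173) + 368 = ((-1305 - 4518) + 133173) + 368 = (-5823 + 133173) + 368 = 127350 + 368 = 127718)
sqrt(r + t) + N = sqrt(64009 - 807635) + 127718 = sqrt(-743626) + 127718 = I*sqrt(743626) + 127718 = 127718 + I*sqrt(743626)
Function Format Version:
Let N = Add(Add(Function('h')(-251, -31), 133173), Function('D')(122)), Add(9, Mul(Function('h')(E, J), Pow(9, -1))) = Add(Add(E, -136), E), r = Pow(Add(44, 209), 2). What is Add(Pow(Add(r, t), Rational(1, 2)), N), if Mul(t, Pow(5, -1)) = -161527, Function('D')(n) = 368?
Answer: Add(127718, Mul(I, Pow(743626, Rational(1, 2)))) ≈ Add(1.2772e+5, Mul(862.34, I))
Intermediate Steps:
t = -807635 (t = Mul(5, -161527) = -807635)
r = 64009 (r = Pow(253, 2) = 64009)
Function('h')(E, J) = Add(-1305, Mul(18, E)) (Function('h')(E, J) = Add(-81, Mul(9, Add(Add(E, -136), E))) = Add(-81, Mul(9, Add(Add(-136, E), E))) = Add(-81, Mul(9, Add(-136, Mul(2, E)))) = Add(-81, Add(-1224, Mul(18, E))) = Add(-1305, Mul(18, E)))
N = 127718 (N = Add(Add(Add(-1305, Mul(18, -251)), 133173), 368) = Add(Add(Add(-1305, -4518), 133173), 368) = Add(Add(-5823, 133173), 368) = Add(127350, 368) = 127718)
Add(Pow(Add(r, t), Rational(1, 2)), N) = Add(Pow(Add(64009, -807635), Rational(1, 2)), 127718) = Add(Pow(-743626, Rational(1, 2)), 127718) = Add(Mul(I, Pow(743626, Rational(1, 2))), 127718) = Add(127718, Mul(I, Pow(743626, Rational(1, 2))))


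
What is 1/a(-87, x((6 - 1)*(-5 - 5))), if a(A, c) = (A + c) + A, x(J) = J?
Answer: -1/224 ≈ -0.0044643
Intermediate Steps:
a(A, c) = c + 2*A
1/a(-87, x((6 - 1)*(-5 - 5))) = 1/((6 - 1)*(-5 - 5) + 2*(-87)) = 1/(5*(-10) - 174) = 1/(-50 - 174) = 1/(-224) = -1/224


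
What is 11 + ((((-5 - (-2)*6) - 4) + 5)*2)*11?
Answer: 187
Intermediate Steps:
11 + ((((-5 - (-2)*6) - 4) + 5)*2)*11 = 11 + ((((-5 - 1*(-12)) - 4) + 5)*2)*11 = 11 + ((((-5 + 12) - 4) + 5)*2)*11 = 11 + (((7 - 4) + 5)*2)*11 = 11 + ((3 + 5)*2)*11 = 11 + (8*2)*11 = 11 + 16*11 = 11 + 176 = 187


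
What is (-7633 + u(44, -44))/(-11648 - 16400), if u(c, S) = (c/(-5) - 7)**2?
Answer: 23073/87650 ≈ 0.26324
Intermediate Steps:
u(c, S) = (-7 - c/5)**2 (u(c, S) = (c*(-1/5) - 7)**2 = (-c/5 - 7)**2 = (-7 - c/5)**2)
(-7633 + u(44, -44))/(-11648 - 16400) = (-7633 + (35 + 44)**2/25)/(-11648 - 16400) = (-7633 + (1/25)*79**2)/(-28048) = (-7633 + (1/25)*6241)*(-1/28048) = (-7633 + 6241/25)*(-1/28048) = -184584/25*(-1/28048) = 23073/87650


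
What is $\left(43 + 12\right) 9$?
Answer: $495$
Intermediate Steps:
$\left(43 + 12\right) 9 = 55 \cdot 9 = 495$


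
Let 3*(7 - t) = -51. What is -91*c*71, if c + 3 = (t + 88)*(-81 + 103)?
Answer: -15900521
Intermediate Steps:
t = 24 (t = 7 - 1/3*(-51) = 7 + 17 = 24)
c = 2461 (c = -3 + (24 + 88)*(-81 + 103) = -3 + 112*22 = -3 + 2464 = 2461)
-91*c*71 = -91*2461*71 = -223951*71 = -15900521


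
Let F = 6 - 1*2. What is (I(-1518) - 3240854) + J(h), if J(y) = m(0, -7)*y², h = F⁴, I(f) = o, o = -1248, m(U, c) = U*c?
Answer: -3242102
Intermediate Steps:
F = 4 (F = 6 - 2 = 4)
I(f) = -1248
h = 256 (h = 4⁴ = 256)
J(y) = 0 (J(y) = (0*(-7))*y² = 0*y² = 0)
(I(-1518) - 3240854) + J(h) = (-1248 - 3240854) + 0 = -3242102 + 0 = -3242102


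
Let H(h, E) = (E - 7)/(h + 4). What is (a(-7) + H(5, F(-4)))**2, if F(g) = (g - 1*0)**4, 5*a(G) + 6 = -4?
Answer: 5929/9 ≈ 658.78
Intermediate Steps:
a(G) = -2 (a(G) = -6/5 + (1/5)*(-4) = -6/5 - 4/5 = -2)
F(g) = g**4 (F(g) = (g + 0)**4 = g**4)
H(h, E) = (-7 + E)/(4 + h)
(a(-7) + H(5, F(-4)))**2 = (-2 + (-7 + (-4)**4)/(4 + 5))**2 = (-2 + (-7 + 256)/9)**2 = (-2 + (1/9)*249)**2 = (-2 + 83/3)**2 = (77/3)**2 = 5929/9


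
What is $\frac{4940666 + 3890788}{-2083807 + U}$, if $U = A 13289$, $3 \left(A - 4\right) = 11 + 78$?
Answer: $- \frac{13247181}{2454616} \approx -5.3968$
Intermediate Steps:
$A = \frac{101}{3}$ ($A = 4 + \frac{11 + 78}{3} = 4 + \frac{1}{3} \cdot 89 = 4 + \frac{89}{3} = \frac{101}{3} \approx 33.667$)
$U = \frac{1342189}{3}$ ($U = \frac{101}{3} \cdot 13289 = \frac{1342189}{3} \approx 4.474 \cdot 10^{5}$)
$\frac{4940666 + 3890788}{-2083807 + U} = \frac{4940666 + 3890788}{-2083807 + \frac{1342189}{3}} = \frac{8831454}{- \frac{4909232}{3}} = 8831454 \left(- \frac{3}{4909232}\right) = - \frac{13247181}{2454616}$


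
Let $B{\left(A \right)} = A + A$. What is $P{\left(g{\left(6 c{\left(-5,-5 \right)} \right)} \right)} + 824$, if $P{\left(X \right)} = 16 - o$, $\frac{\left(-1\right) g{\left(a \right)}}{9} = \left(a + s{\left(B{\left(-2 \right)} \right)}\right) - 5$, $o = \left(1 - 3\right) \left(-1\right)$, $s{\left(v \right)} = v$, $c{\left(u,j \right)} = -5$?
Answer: $838$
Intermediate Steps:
$B{\left(A \right)} = 2 A$
$o = 2$ ($o = \left(-2\right) \left(-1\right) = 2$)
$g{\left(a \right)} = 81 - 9 a$ ($g{\left(a \right)} = - 9 \left(\left(a + 2 \left(-2\right)\right) - 5\right) = - 9 \left(\left(a - 4\right) - 5\right) = - 9 \left(\left(-4 + a\right) - 5\right) = - 9 \left(-9 + a\right) = 81 - 9 a$)
$P{\left(X \right)} = 14$ ($P{\left(X \right)} = 16 - 2 = 14$)
$P{\left(g{\left(6 c{\left(-5,-5 \right)} \right)} \right)} + 824 = 14 + 824 = 838$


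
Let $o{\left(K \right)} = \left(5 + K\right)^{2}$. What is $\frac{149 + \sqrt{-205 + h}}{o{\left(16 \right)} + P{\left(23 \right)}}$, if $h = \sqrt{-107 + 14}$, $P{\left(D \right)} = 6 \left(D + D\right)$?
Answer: $\frac{149}{717} + \frac{\sqrt{-205 + i \sqrt{93}}}{717} \approx 0.20828 + 0.019975 i$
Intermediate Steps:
$P{\left(D \right)} = 12 D$ ($P{\left(D \right)} = 6 \cdot 2 D = 12 D$)
$h = i \sqrt{93}$ ($h = \sqrt{-93} = i \sqrt{93} \approx 9.6436 i$)
$\frac{149 + \sqrt{-205 + h}}{o{\left(16 \right)} + P{\left(23 \right)}} = \frac{149 + \sqrt{-205 + i \sqrt{93}}}{\left(5 + 16\right)^{2} + 12 \cdot 23} = \frac{149 + \sqrt{-205 + i \sqrt{93}}}{21^{2} + 276} = \frac{149 + \sqrt{-205 + i \sqrt{93}}}{441 + 276} = \frac{149 + \sqrt{-205 + i \sqrt{93}}}{717} = \left(149 + \sqrt{-205 + i \sqrt{93}}\right) \frac{1}{717} = \frac{149}{717} + \frac{\sqrt{-205 + i \sqrt{93}}}{717}$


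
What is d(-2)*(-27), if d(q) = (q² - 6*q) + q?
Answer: -378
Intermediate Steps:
d(q) = q² - 5*q
d(-2)*(-27) = -2*(-5 - 2)*(-27) = -2*(-7)*(-27) = 14*(-27) = -378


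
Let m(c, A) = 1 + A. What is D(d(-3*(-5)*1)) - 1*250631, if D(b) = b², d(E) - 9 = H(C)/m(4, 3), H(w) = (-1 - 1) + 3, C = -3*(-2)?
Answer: -4008727/16 ≈ -2.5055e+5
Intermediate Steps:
C = 6
H(w) = 1 (H(w) = -2 + 3 = 1)
d(E) = 37/4 (d(E) = 9 + 1/(1 + 3) = 9 + 1/4 = 9 + 1*(¼) = 9 + ¼ = 37/4)
D(d(-3*(-5)*1)) - 1*250631 = (37/4)² - 1*250631 = 1369/16 - 250631 = -4008727/16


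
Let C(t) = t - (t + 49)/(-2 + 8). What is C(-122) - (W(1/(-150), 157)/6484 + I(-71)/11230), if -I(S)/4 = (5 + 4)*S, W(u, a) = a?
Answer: -12023828291/109222980 ≈ -110.09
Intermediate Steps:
I(S) = -36*S (I(S) = -4*(5 + 4)*S = -36*S)
C(t) = -49/6 + 5*t/6 (C(t) = t - (49 + t)/6 = t - (49/6 + t/6) = t + (-49/6 - t/6) = -49/6 + 5*t/6)
C(-122) - (W(1/(-150), 157)/6484 + I(-71)/11230) = (-49/6 + (⅚)*(-122)) - (157/6484 - 36*(-71)/11230) = (-49/6 - 305/3) - (157*(1/6484) + 2556*(1/11230)) = -659/6 - (157/6484 + 1278/5615) = -659/6 - 1*9168107/36407660 = -659/6 - 9168107/36407660 = -12023828291/109222980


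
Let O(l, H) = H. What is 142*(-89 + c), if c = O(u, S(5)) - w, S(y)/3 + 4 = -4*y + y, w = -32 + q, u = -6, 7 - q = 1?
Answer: -17040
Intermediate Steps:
q = 6 (q = 7 - 1*1 = 7 - 1 = 6)
w = -26 (w = -32 + 6 = -26)
S(y) = -12 - 9*y (S(y) = -12 + 3*(-4*y + y) = -12 + 3*(-3*y) = -12 - 9*y)
c = -31 (c = (-12 - 9*5) - 1*(-26) = (-12 - 45) + 26 = -57 + 26 = -31)
142*(-89 + c) = 142*(-89 - 31) = 142*(-120) = -17040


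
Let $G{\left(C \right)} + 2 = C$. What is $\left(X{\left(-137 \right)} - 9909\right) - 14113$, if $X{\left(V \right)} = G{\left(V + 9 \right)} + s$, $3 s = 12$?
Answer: $-24148$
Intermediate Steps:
$G{\left(C \right)} = -2 + C$
$s = 4$ ($s = \frac{1}{3} \cdot 12 = 4$)
$X{\left(V \right)} = 11 + V$ ($X{\left(V \right)} = \left(-2 + \left(V + 9\right)\right) + 4 = \left(-2 + \left(9 + V\right)\right) + 4 = \left(7 + V\right) + 4 = 11 + V$)
$\left(X{\left(-137 \right)} - 9909\right) - 14113 = \left(\left(11 - 137\right) - 9909\right) - 14113 = \left(-126 - 9909\right) - 14113 = -10035 - 14113 = -24148$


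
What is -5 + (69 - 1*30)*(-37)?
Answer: -1448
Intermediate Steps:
-5 + (69 - 1*30)*(-37) = -5 + (69 - 30)*(-37) = -5 + 39*(-37) = -5 - 1443 = -1448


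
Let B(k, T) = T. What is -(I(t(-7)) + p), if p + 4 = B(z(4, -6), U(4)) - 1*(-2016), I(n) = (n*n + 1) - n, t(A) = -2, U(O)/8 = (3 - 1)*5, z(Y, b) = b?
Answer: -2099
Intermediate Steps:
U(O) = 80 (U(O) = 8*((3 - 1)*5) = 8*(2*5) = 8*10 = 80)
I(n) = 1 + n**2 - n (I(n) = (n**2 + 1) - n = (1 + n**2) - n = 1 + n**2 - n)
p = 2092 (p = -4 + (80 - 1*(-2016)) = -4 + (80 + 2016) = -4 + 2096 = 2092)
-(I(t(-7)) + p) = -((1 + (-2)**2 - 1*(-2)) + 2092) = -((1 + 4 + 2) + 2092) = -(7 + 2092) = -1*2099 = -2099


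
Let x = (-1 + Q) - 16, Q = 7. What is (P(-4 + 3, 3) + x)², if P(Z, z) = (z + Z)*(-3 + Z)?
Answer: 324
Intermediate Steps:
P(Z, z) = (-3 + Z)*(Z + z) (P(Z, z) = (Z + z)*(-3 + Z) = (-3 + Z)*(Z + z))
x = -10 (x = (-1 + 7) - 16 = 6 - 16 = -10)
(P(-4 + 3, 3) + x)² = (((-4 + 3)² - 3*(-4 + 3) - 3*3 + (-4 + 3)*3) - 10)² = (((-1)² - 3*(-1) - 9 - 1*3) - 10)² = ((1 + 3 - 9 - 3) - 10)² = (-8 - 10)² = (-18)² = 324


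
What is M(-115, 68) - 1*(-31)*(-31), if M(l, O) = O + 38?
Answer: -855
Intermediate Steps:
M(l, O) = 38 + O
M(-115, 68) - 1*(-31)*(-31) = (38 + 68) - 1*(-31)*(-31) = 106 - (-31)*(-31) = 106 - 1*961 = 106 - 961 = -855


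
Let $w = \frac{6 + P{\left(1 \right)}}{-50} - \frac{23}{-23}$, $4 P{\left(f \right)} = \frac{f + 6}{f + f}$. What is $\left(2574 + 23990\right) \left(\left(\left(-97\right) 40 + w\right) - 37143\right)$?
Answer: $- \frac{21794241211}{20} \approx -1.0897 \cdot 10^{9}$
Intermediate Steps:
$P{\left(f \right)} = \frac{6 + f}{8 f}$ ($P{\left(f \right)} = \frac{\left(f + 6\right) \frac{1}{f + f}}{4} = \frac{\left(6 + f\right) \frac{1}{2 f}}{4} = \frac{\frac{1}{2} \frac{1}{f} \left(6 + f\right)}{4} = \frac{6 + f}{8 f}$)
$w = \frac{69}{80}$ ($w = \frac{6 + \frac{6 + 1}{8 \cdot 1}}{-50} - \frac{23}{-23} = \left(6 + \frac{1}{8} \cdot 1 \cdot 7\right) \left(- \frac{1}{50}\right) - -1 = \left(6 + \frac{7}{8}\right) \left(- \frac{1}{50}\right) + 1 = \frac{55}{8} \left(- \frac{1}{50}\right) + 1 = - \frac{11}{80} + 1 = \frac{69}{80} \approx 0.8625$)
$\left(2574 + 23990\right) \left(\left(\left(-97\right) 40 + w\right) - 37143\right) = \left(2574 + 23990\right) \left(\left(\left(-97\right) 40 + \frac{69}{80}\right) - 37143\right) = 26564 \left(\left(-3880 + \frac{69}{80}\right) - 37143\right) = 26564 \left(- \frac{310331}{80} - 37143\right) = 26564 \left(- \frac{3281771}{80}\right) = - \frac{21794241211}{20}$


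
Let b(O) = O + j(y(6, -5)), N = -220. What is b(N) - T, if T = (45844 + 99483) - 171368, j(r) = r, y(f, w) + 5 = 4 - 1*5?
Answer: 25815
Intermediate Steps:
y(f, w) = -6 (y(f, w) = -5 + (4 - 1*5) = -5 + (4 - 5) = -5 - 1 = -6)
b(O) = -6 + O (b(O) = O - 6 = -6 + O)
T = -26041 (T = 145327 - 171368 = -26041)
b(N) - T = (-6 - 220) - 1*(-26041) = -226 + 26041 = 25815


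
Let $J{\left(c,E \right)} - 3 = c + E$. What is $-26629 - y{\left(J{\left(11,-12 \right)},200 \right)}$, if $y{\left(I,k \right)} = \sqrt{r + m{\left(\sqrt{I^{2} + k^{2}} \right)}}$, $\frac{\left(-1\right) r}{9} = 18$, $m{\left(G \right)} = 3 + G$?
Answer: $-26629 - \sqrt{-159 + 2 \sqrt{10001}} \approx -26635.0$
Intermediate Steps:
$r = -162$ ($r = \left(-9\right) 18 = -162$)
$J{\left(c,E \right)} = 3 + E + c$ ($J{\left(c,E \right)} = 3 + \left(c + E\right) = 3 + \left(E + c\right) = 3 + E + c$)
$y{\left(I,k \right)} = \sqrt{-159 + \sqrt{I^{2} + k^{2}}}$ ($y{\left(I,k \right)} = \sqrt{-162 + \left(3 + \sqrt{I^{2} + k^{2}}\right)} = \sqrt{-159 + \sqrt{I^{2} + k^{2}}}$)
$-26629 - y{\left(J{\left(11,-12 \right)},200 \right)} = -26629 - \sqrt{-159 + \sqrt{\left(3 - 12 + 11\right)^{2} + 200^{2}}} = -26629 - \sqrt{-159 + \sqrt{2^{2} + 40000}} = -26629 - \sqrt{-159 + \sqrt{4 + 40000}} = -26629 - \sqrt{-159 + \sqrt{40004}} = -26629 - \sqrt{-159 + 2 \sqrt{10001}}$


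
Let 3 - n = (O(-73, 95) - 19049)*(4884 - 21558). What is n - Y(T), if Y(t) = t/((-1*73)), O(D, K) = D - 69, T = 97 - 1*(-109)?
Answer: -23359323157/73 ≈ -3.1999e+8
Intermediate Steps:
T = 206 (T = 97 + 109 = 206)
O(D, K) = -69 + D
Y(t) = -t/73 (Y(t) = t/(-73) = t*(-1/73) = -t/73)
n = -319990731 (n = 3 - ((-69 - 73) - 19049)*(4884 - 21558) = 3 - (-142 - 19049)*(-16674) = 3 - (-19191)*(-16674) = 3 - 1*319990734 = 3 - 319990734 = -319990731)
n - Y(T) = -319990731 - (-1)*206/73 = -319990731 - 1*(-206/73) = -319990731 + 206/73 = -23359323157/73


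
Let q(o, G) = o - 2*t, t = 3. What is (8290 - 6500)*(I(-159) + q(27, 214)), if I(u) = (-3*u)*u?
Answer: -135721380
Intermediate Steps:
I(u) = -3*u**2
q(o, G) = -6 + o (q(o, G) = o - 2*3 = o - 6 = -6 + o)
(8290 - 6500)*(I(-159) + q(27, 214)) = (8290 - 6500)*(-3*(-159)**2 + (-6 + 27)) = 1790*(-3*25281 + 21) = 1790*(-75843 + 21) = 1790*(-75822) = -135721380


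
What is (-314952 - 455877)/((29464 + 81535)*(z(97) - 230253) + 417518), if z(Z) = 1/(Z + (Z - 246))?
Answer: 13361036/442995580969 ≈ 3.0161e-5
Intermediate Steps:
z(Z) = 1/(-246 + 2*Z) (z(Z) = 1/(Z + (-246 + Z)) = 1/(-246 + 2*Z))
(-314952 - 455877)/((29464 + 81535)*(z(97) - 230253) + 417518) = (-314952 - 455877)/((29464 + 81535)*(1/(2*(-123 + 97)) - 230253) + 417518) = -770829/(110999*((1/2)/(-26) - 230253) + 417518) = -770829/(110999*((1/2)*(-1/26) - 230253) + 417518) = -770829/(110999*(-1/52 - 230253) + 417518) = -770829/(110999*(-11973157/52) + 417518) = -770829/(-1329008453843/52 + 417518) = -770829/(-1328986742907/52) = -770829*(-52/1328986742907) = 13361036/442995580969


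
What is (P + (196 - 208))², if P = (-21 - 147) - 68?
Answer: 61504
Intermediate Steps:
P = -236 (P = -168 - 68 = -236)
(P + (196 - 208))² = (-236 + (196 - 208))² = (-236 - 12)² = (-248)² = 61504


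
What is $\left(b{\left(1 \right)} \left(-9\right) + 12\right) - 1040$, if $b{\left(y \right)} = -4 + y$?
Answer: $-1001$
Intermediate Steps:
$\left(b{\left(1 \right)} \left(-9\right) + 12\right) - 1040 = \left(\left(-4 + 1\right) \left(-9\right) + 12\right) - 1040 = \left(\left(-3\right) \left(-9\right) + 12\right) - 1040 = \left(27 + 12\right) - 1040 = 39 - 1040 = -1001$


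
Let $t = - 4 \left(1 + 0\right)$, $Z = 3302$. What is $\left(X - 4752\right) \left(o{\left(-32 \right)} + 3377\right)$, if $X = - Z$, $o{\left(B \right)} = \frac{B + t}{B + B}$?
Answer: $- \frac{217623107}{8} \approx -2.7203 \cdot 10^{7}$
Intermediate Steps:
$t = -4$ ($t = \left(-4\right) 1 = -4$)
$o{\left(B \right)} = \frac{-4 + B}{2 B}$ ($o{\left(B \right)} = \frac{B - 4}{B + B} = \frac{-4 + B}{2 B}$)
$X = -3302$ ($X = \left(-1\right) 3302 = -3302$)
$\left(X - 4752\right) \left(o{\left(-32 \right)} + 3377\right) = \left(-3302 - 4752\right) \left(\frac{-4 - 32}{2 \left(-32\right)} + 3377\right) = - 8054 \left(\frac{1}{2} \left(- \frac{1}{32}\right) \left(-36\right) + 3377\right) = - 8054 \left(\frac{9}{16} + 3377\right) = \left(-8054\right) \frac{54041}{16} = - \frac{217623107}{8}$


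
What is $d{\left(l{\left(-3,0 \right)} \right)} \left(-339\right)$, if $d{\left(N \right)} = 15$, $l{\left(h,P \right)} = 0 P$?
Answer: $-5085$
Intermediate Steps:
$l{\left(h,P \right)} = 0$
$d{\left(l{\left(-3,0 \right)} \right)} \left(-339\right) = 15 \left(-339\right) = -5085$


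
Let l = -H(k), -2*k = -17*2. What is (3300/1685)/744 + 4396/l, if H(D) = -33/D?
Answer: 1561452223/689502 ≈ 2264.6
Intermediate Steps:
k = 17 (k = -(-17)*2/2 = -½*(-34) = 17)
l = 33/17 (l = -(-33)/17 = -1*(-33/17) = 33/17 ≈ 1.9412)
(3300/1685)/744 + 4396/l = (3300/1685)/744 + 4396/(33/17) = (3300*(1/1685))*(1/744) + 4396*(17/33) = (660/337)*(1/744) + 74732/33 = 55/20894 + 74732/33 = 1561452223/689502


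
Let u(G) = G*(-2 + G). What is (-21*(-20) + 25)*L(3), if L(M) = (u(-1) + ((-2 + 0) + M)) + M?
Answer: 3115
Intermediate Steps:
L(M) = 1 + 2*M (L(M) = (-(-2 - 1) + ((-2 + 0) + M)) + M = (-1*(-3) + (-2 + M)) + M = (3 + (-2 + M)) + M = (1 + M) + M = 1 + 2*M)
(-21*(-20) + 25)*L(3) = (-21*(-20) + 25)*(1 + 2*3) = (420 + 25)*(1 + 6) = 445*7 = 3115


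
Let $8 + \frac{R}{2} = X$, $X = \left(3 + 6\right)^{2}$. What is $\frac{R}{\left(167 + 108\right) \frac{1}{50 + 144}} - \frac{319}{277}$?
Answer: $\frac{7758023}{76175} \approx 101.84$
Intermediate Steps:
$X = 81$ ($X = 9^{2} = 81$)
$R = 146$ ($R = -16 + 2 \cdot 81 = -16 + 162 = 146$)
$\frac{R}{\left(167 + 108\right) \frac{1}{50 + 144}} - \frac{319}{277} = \frac{146}{\left(167 + 108\right) \frac{1}{50 + 144}} - \frac{319}{277} = \frac{146}{275 \cdot \frac{1}{194}} - \frac{319}{277} = \frac{146}{\frac{275}{194}} - \frac{319}{277} = 146 \cdot \frac{194}{275} - \frac{319}{277} = \frac{28324}{275} - \frac{319}{277} = \frac{7758023}{76175}$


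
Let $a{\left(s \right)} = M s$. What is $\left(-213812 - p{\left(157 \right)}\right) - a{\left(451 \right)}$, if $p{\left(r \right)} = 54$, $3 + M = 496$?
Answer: $-436209$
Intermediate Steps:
$M = 493$ ($M = -3 + 496 = 493$)
$a{\left(s \right)} = 493 s$
$\left(-213812 - p{\left(157 \right)}\right) - a{\left(451 \right)} = \left(-213812 - 54\right) - 493 \cdot 451 = \left(-213812 - 54\right) - 222343 = -213866 - 222343 = -436209$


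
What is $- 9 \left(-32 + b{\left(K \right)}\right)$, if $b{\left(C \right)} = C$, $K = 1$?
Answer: $279$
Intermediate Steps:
$- 9 \left(-32 + b{\left(K \right)}\right) = - 9 \left(-32 + 1\right) = \left(-9\right) \left(-31\right) = 279$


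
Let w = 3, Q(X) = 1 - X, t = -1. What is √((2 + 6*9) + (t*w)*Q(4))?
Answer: √65 ≈ 8.0623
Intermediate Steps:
√((2 + 6*9) + (t*w)*Q(4)) = √((2 + 6*9) + (-1*3)*(1 - 1*4)) = √((2 + 54) - 3*(1 - 4)) = √(56 - 3*(-3)) = √(56 + 9) = √65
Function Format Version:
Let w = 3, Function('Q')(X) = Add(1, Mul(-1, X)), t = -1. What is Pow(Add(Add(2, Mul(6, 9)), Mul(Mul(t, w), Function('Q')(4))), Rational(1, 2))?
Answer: Pow(65, Rational(1, 2)) ≈ 8.0623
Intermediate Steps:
Pow(Add(Add(2, Mul(6, 9)), Mul(Mul(t, w), Function('Q')(4))), Rational(1, 2)) = Pow(Add(Add(2, Mul(6, 9)), Mul(Mul(-1, 3), Add(1, Mul(-1, 4)))), Rational(1, 2)) = Pow(Add(Add(2, 54), Mul(-3, Add(1, -4))), Rational(1, 2)) = Pow(Add(56, Mul(-3, -3)), Rational(1, 2)) = Pow(Add(56, 9), Rational(1, 2)) = Pow(65, Rational(1, 2))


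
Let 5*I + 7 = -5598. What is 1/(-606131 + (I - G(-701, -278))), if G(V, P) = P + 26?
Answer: -1/607000 ≈ -1.6474e-6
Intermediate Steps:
I = -1121 (I = -7/5 + (1/5)*(-5598) = -7/5 - 5598/5 = -1121)
G(V, P) = 26 + P
1/(-606131 + (I - G(-701, -278))) = 1/(-606131 + (-1121 - (26 - 278))) = 1/(-606131 + (-1121 - 1*(-252))) = 1/(-606131 + (-1121 + 252)) = 1/(-606131 - 869) = 1/(-607000) = -1/607000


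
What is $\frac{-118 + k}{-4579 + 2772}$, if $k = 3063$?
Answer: $- \frac{2945}{1807} \approx -1.6298$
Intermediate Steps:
$\frac{-118 + k}{-4579 + 2772} = \frac{-118 + 3063}{-4579 + 2772} = \frac{2945}{-1807} = 2945 \left(- \frac{1}{1807}\right) = - \frac{2945}{1807}$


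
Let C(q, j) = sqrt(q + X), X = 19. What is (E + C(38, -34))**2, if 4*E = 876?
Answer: (219 + sqrt(57))**2 ≈ 51325.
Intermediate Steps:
E = 219 (E = (1/4)*876 = 219)
C(q, j) = sqrt(19 + q) (C(q, j) = sqrt(q + 19) = sqrt(19 + q))
(E + C(38, -34))**2 = (219 + sqrt(19 + 38))**2 = (219 + sqrt(57))**2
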